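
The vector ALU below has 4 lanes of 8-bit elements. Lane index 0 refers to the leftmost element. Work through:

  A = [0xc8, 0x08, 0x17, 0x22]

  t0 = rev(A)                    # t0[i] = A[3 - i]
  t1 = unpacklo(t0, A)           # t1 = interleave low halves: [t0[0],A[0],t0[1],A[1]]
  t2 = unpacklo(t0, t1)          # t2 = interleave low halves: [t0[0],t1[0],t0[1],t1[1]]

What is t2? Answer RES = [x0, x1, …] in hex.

→ t0 |22|17|08|c8|
→ t1 |22|c8|17|08|
→ t2 |22|22|17|c8|

RES = [0x22, 0x22, 0x17, 0xc8]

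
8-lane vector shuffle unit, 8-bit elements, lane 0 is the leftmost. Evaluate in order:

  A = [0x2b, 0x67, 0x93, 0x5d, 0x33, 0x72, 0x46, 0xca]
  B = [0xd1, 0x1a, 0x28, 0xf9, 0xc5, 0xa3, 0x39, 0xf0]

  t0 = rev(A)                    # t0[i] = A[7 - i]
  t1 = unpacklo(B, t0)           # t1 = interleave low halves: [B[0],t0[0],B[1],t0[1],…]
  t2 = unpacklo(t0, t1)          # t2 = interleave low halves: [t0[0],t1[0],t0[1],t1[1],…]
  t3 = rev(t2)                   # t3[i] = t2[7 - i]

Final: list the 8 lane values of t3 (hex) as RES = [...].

→ t0 |ca|46|72|33|5d|93|67|2b|
→ t1 |d1|ca|1a|46|28|72|f9|33|
→ t2 |ca|d1|46|ca|72|1a|33|46|
→ t3 |46|33|1a|72|ca|46|d1|ca|

RES = [ 0x46  0x33  0x1a  0x72  0xca  0x46  0xd1  0xca ]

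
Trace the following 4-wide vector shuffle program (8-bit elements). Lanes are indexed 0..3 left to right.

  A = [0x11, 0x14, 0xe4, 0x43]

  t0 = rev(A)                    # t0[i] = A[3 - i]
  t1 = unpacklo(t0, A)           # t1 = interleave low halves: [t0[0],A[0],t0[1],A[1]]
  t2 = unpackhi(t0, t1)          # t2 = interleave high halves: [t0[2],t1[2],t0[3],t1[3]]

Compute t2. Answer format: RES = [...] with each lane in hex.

RES = [ 0x14  0xe4  0x11  0x14 ]

→ t0 |43|e4|14|11|
→ t1 |43|11|e4|14|
→ t2 |14|e4|11|14|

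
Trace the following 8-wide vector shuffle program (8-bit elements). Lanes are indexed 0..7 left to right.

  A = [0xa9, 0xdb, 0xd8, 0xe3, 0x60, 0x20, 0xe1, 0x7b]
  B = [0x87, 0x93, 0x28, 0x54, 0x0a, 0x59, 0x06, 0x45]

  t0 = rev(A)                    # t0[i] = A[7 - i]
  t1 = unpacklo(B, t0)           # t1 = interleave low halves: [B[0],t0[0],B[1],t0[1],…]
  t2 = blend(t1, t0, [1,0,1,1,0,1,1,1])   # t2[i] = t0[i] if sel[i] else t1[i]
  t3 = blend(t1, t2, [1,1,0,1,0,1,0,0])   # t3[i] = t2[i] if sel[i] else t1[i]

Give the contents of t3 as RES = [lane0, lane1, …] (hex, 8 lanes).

RES = [ 0x7b  0x7b  0x93  0x60  0x28  0xd8  0x54  0x60 ]

  t0: 7b e1 20 60 e3 d8 db a9
  t1: 87 7b 93 e1 28 20 54 60
  t2: 7b 7b 20 60 28 d8 db a9
  t3: 7b 7b 93 60 28 d8 54 60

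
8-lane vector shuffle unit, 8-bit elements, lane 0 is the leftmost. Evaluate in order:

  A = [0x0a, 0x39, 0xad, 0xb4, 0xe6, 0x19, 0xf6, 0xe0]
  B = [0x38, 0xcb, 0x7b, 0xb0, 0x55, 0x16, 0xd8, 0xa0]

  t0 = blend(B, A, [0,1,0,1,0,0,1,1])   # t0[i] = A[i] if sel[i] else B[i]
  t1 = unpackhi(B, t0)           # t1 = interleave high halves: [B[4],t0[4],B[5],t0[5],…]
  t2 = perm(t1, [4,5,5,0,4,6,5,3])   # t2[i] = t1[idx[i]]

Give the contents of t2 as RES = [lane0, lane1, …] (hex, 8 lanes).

→ t0 |38|39|7b|b4|55|16|f6|e0|
→ t1 |55|55|16|16|d8|f6|a0|e0|
→ t2 |d8|f6|f6|55|d8|a0|f6|16|

RES = [ 0xd8  0xf6  0xf6  0x55  0xd8  0xa0  0xf6  0x16 ]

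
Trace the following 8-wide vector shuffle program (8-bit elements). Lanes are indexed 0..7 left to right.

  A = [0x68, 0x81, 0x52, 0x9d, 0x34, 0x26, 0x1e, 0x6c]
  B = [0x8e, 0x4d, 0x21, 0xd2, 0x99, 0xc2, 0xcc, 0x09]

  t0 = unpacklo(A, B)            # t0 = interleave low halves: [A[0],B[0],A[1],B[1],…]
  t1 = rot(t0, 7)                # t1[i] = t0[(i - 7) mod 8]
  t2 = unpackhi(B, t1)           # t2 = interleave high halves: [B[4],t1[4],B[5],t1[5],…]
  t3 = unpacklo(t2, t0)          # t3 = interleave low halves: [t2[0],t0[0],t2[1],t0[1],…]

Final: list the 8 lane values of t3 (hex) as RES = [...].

  t0: 68 8e 81 4d 52 21 9d d2
  t1: 8e 81 4d 52 21 9d d2 68
  t2: 99 21 c2 9d cc d2 09 68
  t3: 99 68 21 8e c2 81 9d 4d

RES = [0x99, 0x68, 0x21, 0x8e, 0xc2, 0x81, 0x9d, 0x4d]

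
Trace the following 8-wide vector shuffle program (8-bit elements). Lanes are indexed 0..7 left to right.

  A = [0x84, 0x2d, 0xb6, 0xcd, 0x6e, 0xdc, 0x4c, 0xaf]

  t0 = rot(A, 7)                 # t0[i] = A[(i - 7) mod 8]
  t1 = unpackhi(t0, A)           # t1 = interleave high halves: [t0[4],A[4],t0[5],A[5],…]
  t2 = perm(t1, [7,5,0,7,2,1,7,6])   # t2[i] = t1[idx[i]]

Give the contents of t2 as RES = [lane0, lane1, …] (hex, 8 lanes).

→ t0 |2d|b6|cd|6e|dc|4c|af|84|
→ t1 |dc|6e|4c|dc|af|4c|84|af|
→ t2 |af|4c|dc|af|4c|6e|af|84|

RES = [0xaf, 0x4c, 0xdc, 0xaf, 0x4c, 0x6e, 0xaf, 0x84]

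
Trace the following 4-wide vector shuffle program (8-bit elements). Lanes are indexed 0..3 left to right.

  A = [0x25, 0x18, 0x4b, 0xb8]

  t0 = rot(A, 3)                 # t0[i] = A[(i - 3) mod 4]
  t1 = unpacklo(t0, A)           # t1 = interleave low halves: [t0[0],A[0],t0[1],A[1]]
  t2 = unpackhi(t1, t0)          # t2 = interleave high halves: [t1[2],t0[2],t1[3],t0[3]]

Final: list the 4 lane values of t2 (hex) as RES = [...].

→ t0 |18|4b|b8|25|
→ t1 |18|25|4b|18|
→ t2 |4b|b8|18|25|

RES = [ 0x4b  0xb8  0x18  0x25 ]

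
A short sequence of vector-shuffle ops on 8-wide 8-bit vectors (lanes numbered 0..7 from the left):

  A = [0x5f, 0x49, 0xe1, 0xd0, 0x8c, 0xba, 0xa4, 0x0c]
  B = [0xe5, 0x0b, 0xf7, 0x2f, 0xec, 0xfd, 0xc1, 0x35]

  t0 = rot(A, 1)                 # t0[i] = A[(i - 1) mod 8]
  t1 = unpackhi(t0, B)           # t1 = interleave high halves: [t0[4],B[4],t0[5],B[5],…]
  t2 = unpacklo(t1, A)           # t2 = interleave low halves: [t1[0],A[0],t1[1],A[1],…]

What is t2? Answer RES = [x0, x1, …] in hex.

t0 = [0x0c, 0x5f, 0x49, 0xe1, 0xd0, 0x8c, 0xba, 0xa4]
t1 = [0xd0, 0xec, 0x8c, 0xfd, 0xba, 0xc1, 0xa4, 0x35]
t2 = [0xd0, 0x5f, 0xec, 0x49, 0x8c, 0xe1, 0xfd, 0xd0]

RES = [0xd0, 0x5f, 0xec, 0x49, 0x8c, 0xe1, 0xfd, 0xd0]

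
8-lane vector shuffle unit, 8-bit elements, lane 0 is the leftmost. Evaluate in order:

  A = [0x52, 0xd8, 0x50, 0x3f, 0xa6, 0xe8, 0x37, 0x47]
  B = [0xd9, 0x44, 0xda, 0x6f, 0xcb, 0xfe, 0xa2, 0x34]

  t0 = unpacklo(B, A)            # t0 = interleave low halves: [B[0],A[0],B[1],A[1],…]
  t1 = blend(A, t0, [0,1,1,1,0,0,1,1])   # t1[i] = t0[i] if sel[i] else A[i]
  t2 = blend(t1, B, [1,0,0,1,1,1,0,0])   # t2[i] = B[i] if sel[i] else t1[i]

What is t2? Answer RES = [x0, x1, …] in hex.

→ t0 |d9|52|44|d8|da|50|6f|3f|
→ t1 |52|52|44|d8|a6|e8|6f|3f|
→ t2 |d9|52|44|6f|cb|fe|6f|3f|

RES = [0xd9, 0x52, 0x44, 0x6f, 0xcb, 0xfe, 0x6f, 0x3f]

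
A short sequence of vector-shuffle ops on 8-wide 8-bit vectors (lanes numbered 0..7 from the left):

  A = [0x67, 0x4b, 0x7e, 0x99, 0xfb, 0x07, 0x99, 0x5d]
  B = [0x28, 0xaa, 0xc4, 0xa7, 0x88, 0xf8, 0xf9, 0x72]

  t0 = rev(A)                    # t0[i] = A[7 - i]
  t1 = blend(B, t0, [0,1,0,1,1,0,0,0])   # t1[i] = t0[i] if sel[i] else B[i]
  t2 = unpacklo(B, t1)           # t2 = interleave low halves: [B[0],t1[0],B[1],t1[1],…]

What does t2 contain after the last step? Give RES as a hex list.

→ t0 |5d|99|07|fb|99|7e|4b|67|
→ t1 |28|99|c4|fb|99|f8|f9|72|
→ t2 |28|28|aa|99|c4|c4|a7|fb|

RES = [0x28, 0x28, 0xaa, 0x99, 0xc4, 0xc4, 0xa7, 0xfb]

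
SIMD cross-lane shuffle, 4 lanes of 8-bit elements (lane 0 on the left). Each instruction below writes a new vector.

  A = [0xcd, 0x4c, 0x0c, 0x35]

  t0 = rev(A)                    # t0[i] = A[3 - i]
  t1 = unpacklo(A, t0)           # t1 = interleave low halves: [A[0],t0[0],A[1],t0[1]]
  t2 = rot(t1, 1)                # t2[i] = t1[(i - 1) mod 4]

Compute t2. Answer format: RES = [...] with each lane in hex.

RES = [ 0x0c  0xcd  0x35  0x4c ]

→ t0 |35|0c|4c|cd|
→ t1 |cd|35|4c|0c|
→ t2 |0c|cd|35|4c|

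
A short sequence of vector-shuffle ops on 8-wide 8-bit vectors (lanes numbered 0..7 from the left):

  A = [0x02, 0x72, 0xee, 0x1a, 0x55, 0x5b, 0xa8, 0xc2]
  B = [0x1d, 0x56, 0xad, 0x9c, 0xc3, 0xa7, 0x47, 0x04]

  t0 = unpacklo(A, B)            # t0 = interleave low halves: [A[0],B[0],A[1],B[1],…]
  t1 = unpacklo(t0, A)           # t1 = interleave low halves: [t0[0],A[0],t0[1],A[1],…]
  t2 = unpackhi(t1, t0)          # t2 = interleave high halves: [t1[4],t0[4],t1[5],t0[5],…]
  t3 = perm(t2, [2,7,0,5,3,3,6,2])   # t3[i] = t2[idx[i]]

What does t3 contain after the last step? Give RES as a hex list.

RES = [ 0xee  0x9c  0x72  0x1a  0xad  0xad  0x1a  0xee ]

t0 = [0x02, 0x1d, 0x72, 0x56, 0xee, 0xad, 0x1a, 0x9c]
t1 = [0x02, 0x02, 0x1d, 0x72, 0x72, 0xee, 0x56, 0x1a]
t2 = [0x72, 0xee, 0xee, 0xad, 0x56, 0x1a, 0x1a, 0x9c]
t3 = [0xee, 0x9c, 0x72, 0x1a, 0xad, 0xad, 0x1a, 0xee]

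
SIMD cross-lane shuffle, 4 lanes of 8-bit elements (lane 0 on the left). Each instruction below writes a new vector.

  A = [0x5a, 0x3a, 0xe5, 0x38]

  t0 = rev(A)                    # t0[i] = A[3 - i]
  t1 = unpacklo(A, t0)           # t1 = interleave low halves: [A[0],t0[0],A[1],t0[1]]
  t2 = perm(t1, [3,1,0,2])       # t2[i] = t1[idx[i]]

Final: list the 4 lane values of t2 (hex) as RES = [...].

RES = [0xe5, 0x38, 0x5a, 0x3a]

→ t0 |38|e5|3a|5a|
→ t1 |5a|38|3a|e5|
→ t2 |e5|38|5a|3a|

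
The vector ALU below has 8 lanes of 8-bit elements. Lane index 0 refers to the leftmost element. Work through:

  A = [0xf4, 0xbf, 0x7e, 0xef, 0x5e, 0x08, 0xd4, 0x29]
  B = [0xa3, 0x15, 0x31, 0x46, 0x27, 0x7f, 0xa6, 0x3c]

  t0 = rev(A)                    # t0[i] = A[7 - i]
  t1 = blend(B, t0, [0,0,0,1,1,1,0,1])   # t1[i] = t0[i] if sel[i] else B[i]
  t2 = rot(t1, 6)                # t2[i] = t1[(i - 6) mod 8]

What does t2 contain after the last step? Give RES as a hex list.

t0 = [0x29, 0xd4, 0x08, 0x5e, 0xef, 0x7e, 0xbf, 0xf4]
t1 = [0xa3, 0x15, 0x31, 0x5e, 0xef, 0x7e, 0xa6, 0xf4]
t2 = [0x31, 0x5e, 0xef, 0x7e, 0xa6, 0xf4, 0xa3, 0x15]

RES = [0x31, 0x5e, 0xef, 0x7e, 0xa6, 0xf4, 0xa3, 0x15]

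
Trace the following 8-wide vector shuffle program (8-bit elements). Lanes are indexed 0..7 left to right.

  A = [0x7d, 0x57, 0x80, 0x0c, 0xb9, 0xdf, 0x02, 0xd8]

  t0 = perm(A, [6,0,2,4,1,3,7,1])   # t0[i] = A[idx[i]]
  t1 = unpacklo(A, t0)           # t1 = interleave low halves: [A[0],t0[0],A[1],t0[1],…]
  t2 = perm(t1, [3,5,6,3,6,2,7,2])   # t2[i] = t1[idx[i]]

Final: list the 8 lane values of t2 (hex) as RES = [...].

  t0: 02 7d 80 b9 57 0c d8 57
  t1: 7d 02 57 7d 80 80 0c b9
  t2: 7d 80 0c 7d 0c 57 b9 57

RES = [ 0x7d  0x80  0x0c  0x7d  0x0c  0x57  0xb9  0x57 ]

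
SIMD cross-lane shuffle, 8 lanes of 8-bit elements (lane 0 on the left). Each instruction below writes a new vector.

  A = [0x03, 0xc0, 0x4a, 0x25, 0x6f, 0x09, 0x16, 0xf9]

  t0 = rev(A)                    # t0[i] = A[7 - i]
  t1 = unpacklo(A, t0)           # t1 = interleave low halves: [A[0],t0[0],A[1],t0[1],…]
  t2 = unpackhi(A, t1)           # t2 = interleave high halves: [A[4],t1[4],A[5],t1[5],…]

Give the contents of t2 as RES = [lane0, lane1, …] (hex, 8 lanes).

RES = [ 0x6f  0x4a  0x09  0x09  0x16  0x25  0xf9  0x6f ]

t0 = [0xf9, 0x16, 0x09, 0x6f, 0x25, 0x4a, 0xc0, 0x03]
t1 = [0x03, 0xf9, 0xc0, 0x16, 0x4a, 0x09, 0x25, 0x6f]
t2 = [0x6f, 0x4a, 0x09, 0x09, 0x16, 0x25, 0xf9, 0x6f]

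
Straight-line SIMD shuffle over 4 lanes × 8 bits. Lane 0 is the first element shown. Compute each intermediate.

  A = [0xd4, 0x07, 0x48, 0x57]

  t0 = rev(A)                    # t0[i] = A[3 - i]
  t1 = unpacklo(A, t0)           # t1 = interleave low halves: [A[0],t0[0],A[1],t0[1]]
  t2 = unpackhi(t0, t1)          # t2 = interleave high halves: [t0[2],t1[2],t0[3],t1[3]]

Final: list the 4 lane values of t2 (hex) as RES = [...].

RES = [0x07, 0x07, 0xd4, 0x48]

→ t0 |57|48|07|d4|
→ t1 |d4|57|07|48|
→ t2 |07|07|d4|48|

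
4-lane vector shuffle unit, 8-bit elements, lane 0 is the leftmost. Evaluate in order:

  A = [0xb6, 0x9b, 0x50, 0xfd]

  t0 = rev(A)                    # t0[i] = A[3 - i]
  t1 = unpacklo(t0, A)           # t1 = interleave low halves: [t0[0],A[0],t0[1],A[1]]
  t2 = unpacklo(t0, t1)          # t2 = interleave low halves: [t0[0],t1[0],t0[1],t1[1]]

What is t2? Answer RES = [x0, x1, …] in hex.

→ t0 |fd|50|9b|b6|
→ t1 |fd|b6|50|9b|
→ t2 |fd|fd|50|b6|

RES = [ 0xfd  0xfd  0x50  0xb6 ]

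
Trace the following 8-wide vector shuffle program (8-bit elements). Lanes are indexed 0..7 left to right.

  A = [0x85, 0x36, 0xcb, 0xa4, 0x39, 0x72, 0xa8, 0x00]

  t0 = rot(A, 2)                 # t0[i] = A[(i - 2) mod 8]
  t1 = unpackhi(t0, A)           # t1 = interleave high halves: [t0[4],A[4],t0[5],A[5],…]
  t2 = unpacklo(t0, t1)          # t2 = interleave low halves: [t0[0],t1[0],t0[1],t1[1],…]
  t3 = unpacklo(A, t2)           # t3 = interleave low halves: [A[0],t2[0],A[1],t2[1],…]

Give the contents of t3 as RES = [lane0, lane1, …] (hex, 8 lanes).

RES = [0x85, 0xa8, 0x36, 0xcb, 0xcb, 0x00, 0xa4, 0x39]

  t0: a8 00 85 36 cb a4 39 72
  t1: cb 39 a4 72 39 a8 72 00
  t2: a8 cb 00 39 85 a4 36 72
  t3: 85 a8 36 cb cb 00 a4 39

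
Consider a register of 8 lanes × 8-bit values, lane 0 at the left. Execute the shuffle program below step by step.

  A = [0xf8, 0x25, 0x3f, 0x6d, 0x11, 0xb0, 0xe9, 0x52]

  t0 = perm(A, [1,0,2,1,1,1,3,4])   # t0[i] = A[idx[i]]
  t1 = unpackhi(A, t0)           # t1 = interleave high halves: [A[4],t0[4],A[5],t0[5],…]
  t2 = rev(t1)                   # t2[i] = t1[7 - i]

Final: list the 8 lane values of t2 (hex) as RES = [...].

t0 = [0x25, 0xf8, 0x3f, 0x25, 0x25, 0x25, 0x6d, 0x11]
t1 = [0x11, 0x25, 0xb0, 0x25, 0xe9, 0x6d, 0x52, 0x11]
t2 = [0x11, 0x52, 0x6d, 0xe9, 0x25, 0xb0, 0x25, 0x11]

RES = [0x11, 0x52, 0x6d, 0xe9, 0x25, 0xb0, 0x25, 0x11]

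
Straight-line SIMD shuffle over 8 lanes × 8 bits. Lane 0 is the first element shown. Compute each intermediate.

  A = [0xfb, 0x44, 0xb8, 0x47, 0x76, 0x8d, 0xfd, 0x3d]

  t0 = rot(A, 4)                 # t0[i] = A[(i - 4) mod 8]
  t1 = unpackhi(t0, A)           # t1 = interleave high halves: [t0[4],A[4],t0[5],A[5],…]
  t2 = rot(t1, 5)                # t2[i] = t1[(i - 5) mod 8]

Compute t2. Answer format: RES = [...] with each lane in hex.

RES = [ 0x8d  0xb8  0xfd  0x47  0x3d  0xfb  0x76  0x44 ]

t0 = [0x76, 0x8d, 0xfd, 0x3d, 0xfb, 0x44, 0xb8, 0x47]
t1 = [0xfb, 0x76, 0x44, 0x8d, 0xb8, 0xfd, 0x47, 0x3d]
t2 = [0x8d, 0xb8, 0xfd, 0x47, 0x3d, 0xfb, 0x76, 0x44]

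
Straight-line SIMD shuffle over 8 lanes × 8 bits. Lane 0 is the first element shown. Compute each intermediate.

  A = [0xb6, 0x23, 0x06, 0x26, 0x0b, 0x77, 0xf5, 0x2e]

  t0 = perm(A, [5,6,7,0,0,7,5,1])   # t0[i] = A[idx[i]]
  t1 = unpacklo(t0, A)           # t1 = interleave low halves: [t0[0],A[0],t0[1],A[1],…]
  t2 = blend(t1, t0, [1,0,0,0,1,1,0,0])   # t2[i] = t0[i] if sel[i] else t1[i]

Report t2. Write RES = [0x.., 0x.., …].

  t0: 77 f5 2e b6 b6 2e 77 23
  t1: 77 b6 f5 23 2e 06 b6 26
  t2: 77 b6 f5 23 b6 2e b6 26

RES = [ 0x77  0xb6  0xf5  0x23  0xb6  0x2e  0xb6  0x26 ]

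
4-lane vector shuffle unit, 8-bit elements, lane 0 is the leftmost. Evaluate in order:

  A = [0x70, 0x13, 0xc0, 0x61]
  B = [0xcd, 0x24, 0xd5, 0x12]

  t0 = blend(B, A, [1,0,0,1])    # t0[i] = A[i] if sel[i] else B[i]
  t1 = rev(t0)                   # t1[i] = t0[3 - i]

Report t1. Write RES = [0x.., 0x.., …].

RES = [ 0x61  0xd5  0x24  0x70 ]

→ t0 |70|24|d5|61|
→ t1 |61|d5|24|70|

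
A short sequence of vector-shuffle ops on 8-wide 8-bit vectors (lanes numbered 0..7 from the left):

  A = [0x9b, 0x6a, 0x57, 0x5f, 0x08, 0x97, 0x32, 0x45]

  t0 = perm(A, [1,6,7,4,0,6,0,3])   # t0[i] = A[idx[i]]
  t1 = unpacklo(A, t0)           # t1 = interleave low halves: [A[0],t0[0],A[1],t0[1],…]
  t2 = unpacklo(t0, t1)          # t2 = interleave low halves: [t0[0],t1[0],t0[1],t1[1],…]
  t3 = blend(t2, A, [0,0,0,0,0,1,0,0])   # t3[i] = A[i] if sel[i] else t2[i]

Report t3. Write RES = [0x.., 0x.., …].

  t0: 6a 32 45 08 9b 32 9b 5f
  t1: 9b 6a 6a 32 57 45 5f 08
  t2: 6a 9b 32 6a 45 6a 08 32
  t3: 6a 9b 32 6a 45 97 08 32

RES = [ 0x6a  0x9b  0x32  0x6a  0x45  0x97  0x08  0x32 ]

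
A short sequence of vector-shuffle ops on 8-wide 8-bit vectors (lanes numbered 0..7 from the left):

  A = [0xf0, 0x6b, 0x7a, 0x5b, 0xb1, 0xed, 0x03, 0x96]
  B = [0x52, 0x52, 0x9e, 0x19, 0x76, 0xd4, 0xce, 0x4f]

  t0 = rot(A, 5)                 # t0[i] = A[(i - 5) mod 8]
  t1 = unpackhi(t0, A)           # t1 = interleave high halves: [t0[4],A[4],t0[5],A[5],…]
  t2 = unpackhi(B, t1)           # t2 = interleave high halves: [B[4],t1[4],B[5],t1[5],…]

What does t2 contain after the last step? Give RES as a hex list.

RES = [0x76, 0x6b, 0xd4, 0x03, 0xce, 0x7a, 0x4f, 0x96]

  t0: 5b b1 ed 03 96 f0 6b 7a
  t1: 96 b1 f0 ed 6b 03 7a 96
  t2: 76 6b d4 03 ce 7a 4f 96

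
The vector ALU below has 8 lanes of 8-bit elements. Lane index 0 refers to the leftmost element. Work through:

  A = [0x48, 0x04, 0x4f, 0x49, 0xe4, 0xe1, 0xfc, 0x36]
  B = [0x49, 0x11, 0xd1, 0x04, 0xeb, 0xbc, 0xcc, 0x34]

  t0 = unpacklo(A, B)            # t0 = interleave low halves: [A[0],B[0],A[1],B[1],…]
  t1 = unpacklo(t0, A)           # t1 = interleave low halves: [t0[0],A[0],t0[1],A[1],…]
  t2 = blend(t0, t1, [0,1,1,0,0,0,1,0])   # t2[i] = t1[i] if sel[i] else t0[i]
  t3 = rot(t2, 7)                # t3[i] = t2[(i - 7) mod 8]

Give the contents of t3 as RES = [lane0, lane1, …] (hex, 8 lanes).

RES = [0x48, 0x49, 0x11, 0x4f, 0xd1, 0x11, 0x04, 0x48]

→ t0 |48|49|04|11|4f|d1|49|04|
→ t1 |48|48|49|04|04|4f|11|49|
→ t2 |48|48|49|11|4f|d1|11|04|
→ t3 |48|49|11|4f|d1|11|04|48|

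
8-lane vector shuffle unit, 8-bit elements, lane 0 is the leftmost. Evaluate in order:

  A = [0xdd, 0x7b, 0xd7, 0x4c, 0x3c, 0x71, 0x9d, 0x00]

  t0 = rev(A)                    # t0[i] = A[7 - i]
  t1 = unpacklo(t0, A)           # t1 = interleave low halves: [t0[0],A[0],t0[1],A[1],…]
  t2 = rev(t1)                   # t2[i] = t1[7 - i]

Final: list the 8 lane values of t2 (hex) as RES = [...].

  t0: 00 9d 71 3c 4c d7 7b dd
  t1: 00 dd 9d 7b 71 d7 3c 4c
  t2: 4c 3c d7 71 7b 9d dd 00

RES = [0x4c, 0x3c, 0xd7, 0x71, 0x7b, 0x9d, 0xdd, 0x00]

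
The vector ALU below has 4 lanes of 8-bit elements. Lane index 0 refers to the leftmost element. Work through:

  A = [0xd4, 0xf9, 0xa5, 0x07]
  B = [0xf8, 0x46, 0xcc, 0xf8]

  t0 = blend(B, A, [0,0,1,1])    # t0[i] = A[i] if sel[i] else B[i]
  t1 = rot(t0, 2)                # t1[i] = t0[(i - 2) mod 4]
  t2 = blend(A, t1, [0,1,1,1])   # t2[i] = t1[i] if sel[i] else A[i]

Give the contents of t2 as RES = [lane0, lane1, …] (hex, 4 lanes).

RES = [0xd4, 0x07, 0xf8, 0x46]

  t0: f8 46 a5 07
  t1: a5 07 f8 46
  t2: d4 07 f8 46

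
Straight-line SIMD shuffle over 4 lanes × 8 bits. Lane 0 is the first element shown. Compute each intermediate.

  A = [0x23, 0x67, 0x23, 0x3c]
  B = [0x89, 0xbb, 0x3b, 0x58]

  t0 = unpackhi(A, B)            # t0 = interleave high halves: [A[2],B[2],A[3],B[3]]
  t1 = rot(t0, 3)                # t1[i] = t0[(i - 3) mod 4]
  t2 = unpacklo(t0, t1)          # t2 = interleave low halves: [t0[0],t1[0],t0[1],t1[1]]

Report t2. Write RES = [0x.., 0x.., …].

RES = [0x23, 0x3b, 0x3b, 0x3c]

t0 = [0x23, 0x3b, 0x3c, 0x58]
t1 = [0x3b, 0x3c, 0x58, 0x23]
t2 = [0x23, 0x3b, 0x3b, 0x3c]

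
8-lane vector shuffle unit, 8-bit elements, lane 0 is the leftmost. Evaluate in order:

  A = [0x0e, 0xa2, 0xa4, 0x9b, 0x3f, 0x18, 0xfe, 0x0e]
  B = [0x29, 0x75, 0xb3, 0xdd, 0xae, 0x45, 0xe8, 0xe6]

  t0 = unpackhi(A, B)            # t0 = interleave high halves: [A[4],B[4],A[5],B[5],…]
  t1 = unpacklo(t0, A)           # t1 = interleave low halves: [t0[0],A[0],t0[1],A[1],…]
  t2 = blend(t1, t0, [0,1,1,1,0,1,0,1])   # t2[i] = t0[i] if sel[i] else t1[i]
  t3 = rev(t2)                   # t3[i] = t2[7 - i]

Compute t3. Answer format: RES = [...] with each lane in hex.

→ t0 |3f|ae|18|45|fe|e8|0e|e6|
→ t1 |3f|0e|ae|a2|18|a4|45|9b|
→ t2 |3f|ae|18|45|18|e8|45|e6|
→ t3 |e6|45|e8|18|45|18|ae|3f|

RES = [ 0xe6  0x45  0xe8  0x18  0x45  0x18  0xae  0x3f ]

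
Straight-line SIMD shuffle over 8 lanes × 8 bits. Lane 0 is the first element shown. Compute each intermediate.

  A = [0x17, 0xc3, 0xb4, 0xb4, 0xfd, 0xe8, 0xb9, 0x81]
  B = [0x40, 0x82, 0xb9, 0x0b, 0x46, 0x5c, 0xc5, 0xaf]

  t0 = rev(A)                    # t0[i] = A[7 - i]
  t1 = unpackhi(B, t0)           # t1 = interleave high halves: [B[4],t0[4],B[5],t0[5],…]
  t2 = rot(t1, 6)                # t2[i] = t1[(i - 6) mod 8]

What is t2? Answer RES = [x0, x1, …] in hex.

  t0: 81 b9 e8 fd b4 b4 c3 17
  t1: 46 b4 5c b4 c5 c3 af 17
  t2: 5c b4 c5 c3 af 17 46 b4

RES = [0x5c, 0xb4, 0xc5, 0xc3, 0xaf, 0x17, 0x46, 0xb4]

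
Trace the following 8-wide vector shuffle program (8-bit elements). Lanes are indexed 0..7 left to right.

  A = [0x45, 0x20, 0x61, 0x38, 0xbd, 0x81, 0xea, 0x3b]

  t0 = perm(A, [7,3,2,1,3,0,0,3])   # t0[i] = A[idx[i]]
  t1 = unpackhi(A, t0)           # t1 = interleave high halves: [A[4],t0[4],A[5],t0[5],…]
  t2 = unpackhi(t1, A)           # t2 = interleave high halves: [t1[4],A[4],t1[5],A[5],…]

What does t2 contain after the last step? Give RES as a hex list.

RES = [0xea, 0xbd, 0x45, 0x81, 0x3b, 0xea, 0x38, 0x3b]

→ t0 |3b|38|61|20|38|45|45|38|
→ t1 |bd|38|81|45|ea|45|3b|38|
→ t2 |ea|bd|45|81|3b|ea|38|3b|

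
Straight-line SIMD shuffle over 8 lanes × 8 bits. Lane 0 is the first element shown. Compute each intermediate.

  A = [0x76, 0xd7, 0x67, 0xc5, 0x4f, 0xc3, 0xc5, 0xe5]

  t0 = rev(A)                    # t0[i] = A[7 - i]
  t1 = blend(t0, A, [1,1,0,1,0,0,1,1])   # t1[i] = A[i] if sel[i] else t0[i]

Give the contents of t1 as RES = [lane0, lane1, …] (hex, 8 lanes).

RES = [ 0x76  0xd7  0xc3  0xc5  0xc5  0x67  0xc5  0xe5 ]

→ t0 |e5|c5|c3|4f|c5|67|d7|76|
→ t1 |76|d7|c3|c5|c5|67|c5|e5|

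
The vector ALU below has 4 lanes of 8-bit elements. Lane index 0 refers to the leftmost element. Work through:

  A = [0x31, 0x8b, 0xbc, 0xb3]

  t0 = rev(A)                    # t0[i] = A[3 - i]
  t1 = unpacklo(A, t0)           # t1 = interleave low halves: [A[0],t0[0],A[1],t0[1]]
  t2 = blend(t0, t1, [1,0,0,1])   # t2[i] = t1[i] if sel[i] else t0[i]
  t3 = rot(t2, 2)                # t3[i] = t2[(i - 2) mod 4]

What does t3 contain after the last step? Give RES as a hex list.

RES = [ 0x8b  0xbc  0x31  0xbc ]

  t0: b3 bc 8b 31
  t1: 31 b3 8b bc
  t2: 31 bc 8b bc
  t3: 8b bc 31 bc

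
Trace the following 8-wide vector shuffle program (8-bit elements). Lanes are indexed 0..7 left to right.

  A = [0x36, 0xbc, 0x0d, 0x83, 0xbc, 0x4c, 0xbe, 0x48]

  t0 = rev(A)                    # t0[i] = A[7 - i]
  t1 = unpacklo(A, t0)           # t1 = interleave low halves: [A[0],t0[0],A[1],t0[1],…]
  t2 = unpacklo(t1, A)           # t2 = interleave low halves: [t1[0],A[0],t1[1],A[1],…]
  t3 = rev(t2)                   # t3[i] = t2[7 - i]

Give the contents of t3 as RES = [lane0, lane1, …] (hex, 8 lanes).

→ t0 |48|be|4c|bc|83|0d|bc|36|
→ t1 |36|48|bc|be|0d|4c|83|bc|
→ t2 |36|36|48|bc|bc|0d|be|83|
→ t3 |83|be|0d|bc|bc|48|36|36|

RES = [0x83, 0xbe, 0x0d, 0xbc, 0xbc, 0x48, 0x36, 0x36]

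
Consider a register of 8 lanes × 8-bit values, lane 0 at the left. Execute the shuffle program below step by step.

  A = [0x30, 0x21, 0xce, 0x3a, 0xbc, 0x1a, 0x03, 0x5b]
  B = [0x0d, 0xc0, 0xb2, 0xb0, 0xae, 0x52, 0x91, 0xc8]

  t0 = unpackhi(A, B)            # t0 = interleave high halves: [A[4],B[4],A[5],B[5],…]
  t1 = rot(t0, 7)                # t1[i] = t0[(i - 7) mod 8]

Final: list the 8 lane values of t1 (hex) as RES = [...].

→ t0 |bc|ae|1a|52|03|91|5b|c8|
→ t1 |ae|1a|52|03|91|5b|c8|bc|

RES = [0xae, 0x1a, 0x52, 0x03, 0x91, 0x5b, 0xc8, 0xbc]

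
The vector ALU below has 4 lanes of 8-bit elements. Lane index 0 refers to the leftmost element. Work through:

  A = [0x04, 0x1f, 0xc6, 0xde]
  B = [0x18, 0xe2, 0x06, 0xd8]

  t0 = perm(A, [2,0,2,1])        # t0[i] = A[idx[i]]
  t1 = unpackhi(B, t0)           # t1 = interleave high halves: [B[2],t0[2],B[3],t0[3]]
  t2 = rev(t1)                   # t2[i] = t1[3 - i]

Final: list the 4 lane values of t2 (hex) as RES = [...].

t0 = [0xc6, 0x04, 0xc6, 0x1f]
t1 = [0x06, 0xc6, 0xd8, 0x1f]
t2 = [0x1f, 0xd8, 0xc6, 0x06]

RES = [ 0x1f  0xd8  0xc6  0x06 ]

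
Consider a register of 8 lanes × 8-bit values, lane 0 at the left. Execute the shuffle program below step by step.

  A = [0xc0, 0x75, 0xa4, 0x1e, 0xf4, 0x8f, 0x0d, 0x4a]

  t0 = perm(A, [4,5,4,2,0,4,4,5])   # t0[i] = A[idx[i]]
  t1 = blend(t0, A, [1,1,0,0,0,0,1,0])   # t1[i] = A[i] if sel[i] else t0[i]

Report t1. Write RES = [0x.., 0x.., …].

t0 = [0xf4, 0x8f, 0xf4, 0xa4, 0xc0, 0xf4, 0xf4, 0x8f]
t1 = [0xc0, 0x75, 0xf4, 0xa4, 0xc0, 0xf4, 0x0d, 0x8f]

RES = [ 0xc0  0x75  0xf4  0xa4  0xc0  0xf4  0x0d  0x8f ]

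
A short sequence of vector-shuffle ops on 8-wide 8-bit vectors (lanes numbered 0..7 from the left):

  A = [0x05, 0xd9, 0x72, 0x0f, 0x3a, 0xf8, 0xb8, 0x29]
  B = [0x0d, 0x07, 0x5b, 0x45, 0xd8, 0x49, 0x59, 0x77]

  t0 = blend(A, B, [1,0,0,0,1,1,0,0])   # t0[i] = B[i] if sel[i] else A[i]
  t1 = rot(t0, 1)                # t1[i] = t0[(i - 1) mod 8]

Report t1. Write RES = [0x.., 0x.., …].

RES = [0x29, 0x0d, 0xd9, 0x72, 0x0f, 0xd8, 0x49, 0xb8]

t0 = [0x0d, 0xd9, 0x72, 0x0f, 0xd8, 0x49, 0xb8, 0x29]
t1 = [0x29, 0x0d, 0xd9, 0x72, 0x0f, 0xd8, 0x49, 0xb8]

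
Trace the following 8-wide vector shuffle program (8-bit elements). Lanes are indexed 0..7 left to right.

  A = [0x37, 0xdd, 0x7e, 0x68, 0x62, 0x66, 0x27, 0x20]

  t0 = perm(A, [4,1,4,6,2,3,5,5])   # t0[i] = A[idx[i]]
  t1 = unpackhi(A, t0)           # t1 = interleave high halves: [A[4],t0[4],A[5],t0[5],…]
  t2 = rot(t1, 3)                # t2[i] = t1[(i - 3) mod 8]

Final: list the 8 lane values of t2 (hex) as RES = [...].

  t0: 62 dd 62 27 7e 68 66 66
  t1: 62 7e 66 68 27 66 20 66
  t2: 66 20 66 62 7e 66 68 27

RES = [0x66, 0x20, 0x66, 0x62, 0x7e, 0x66, 0x68, 0x27]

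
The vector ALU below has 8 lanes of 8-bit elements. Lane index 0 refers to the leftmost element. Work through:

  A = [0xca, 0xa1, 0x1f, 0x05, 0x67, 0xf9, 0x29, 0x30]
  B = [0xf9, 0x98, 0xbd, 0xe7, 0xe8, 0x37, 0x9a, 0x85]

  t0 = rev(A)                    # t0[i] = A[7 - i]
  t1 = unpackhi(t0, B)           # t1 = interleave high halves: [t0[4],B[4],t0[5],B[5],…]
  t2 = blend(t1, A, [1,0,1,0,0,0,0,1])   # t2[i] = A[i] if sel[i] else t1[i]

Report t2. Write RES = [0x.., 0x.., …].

t0 = [0x30, 0x29, 0xf9, 0x67, 0x05, 0x1f, 0xa1, 0xca]
t1 = [0x05, 0xe8, 0x1f, 0x37, 0xa1, 0x9a, 0xca, 0x85]
t2 = [0xca, 0xe8, 0x1f, 0x37, 0xa1, 0x9a, 0xca, 0x30]

RES = [ 0xca  0xe8  0x1f  0x37  0xa1  0x9a  0xca  0x30 ]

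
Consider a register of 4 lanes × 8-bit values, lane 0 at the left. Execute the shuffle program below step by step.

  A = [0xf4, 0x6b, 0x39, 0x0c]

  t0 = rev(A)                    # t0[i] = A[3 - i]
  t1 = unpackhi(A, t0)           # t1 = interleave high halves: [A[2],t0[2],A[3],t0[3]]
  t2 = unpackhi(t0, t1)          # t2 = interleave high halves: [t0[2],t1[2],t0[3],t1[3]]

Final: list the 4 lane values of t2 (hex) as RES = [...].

RES = [0x6b, 0x0c, 0xf4, 0xf4]

t0 = [0x0c, 0x39, 0x6b, 0xf4]
t1 = [0x39, 0x6b, 0x0c, 0xf4]
t2 = [0x6b, 0x0c, 0xf4, 0xf4]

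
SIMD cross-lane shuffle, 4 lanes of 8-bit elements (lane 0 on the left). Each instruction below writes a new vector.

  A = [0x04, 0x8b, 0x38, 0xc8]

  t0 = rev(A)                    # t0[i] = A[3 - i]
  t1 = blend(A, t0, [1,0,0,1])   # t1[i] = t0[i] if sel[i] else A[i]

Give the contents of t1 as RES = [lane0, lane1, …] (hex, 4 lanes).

RES = [0xc8, 0x8b, 0x38, 0x04]

→ t0 |c8|38|8b|04|
→ t1 |c8|8b|38|04|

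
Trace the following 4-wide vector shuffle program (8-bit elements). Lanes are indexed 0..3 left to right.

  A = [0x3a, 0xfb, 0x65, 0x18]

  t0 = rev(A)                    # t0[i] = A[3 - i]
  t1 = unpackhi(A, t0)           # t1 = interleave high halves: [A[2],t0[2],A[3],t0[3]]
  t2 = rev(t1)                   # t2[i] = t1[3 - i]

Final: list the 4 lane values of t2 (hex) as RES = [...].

RES = [0x3a, 0x18, 0xfb, 0x65]

  t0: 18 65 fb 3a
  t1: 65 fb 18 3a
  t2: 3a 18 fb 65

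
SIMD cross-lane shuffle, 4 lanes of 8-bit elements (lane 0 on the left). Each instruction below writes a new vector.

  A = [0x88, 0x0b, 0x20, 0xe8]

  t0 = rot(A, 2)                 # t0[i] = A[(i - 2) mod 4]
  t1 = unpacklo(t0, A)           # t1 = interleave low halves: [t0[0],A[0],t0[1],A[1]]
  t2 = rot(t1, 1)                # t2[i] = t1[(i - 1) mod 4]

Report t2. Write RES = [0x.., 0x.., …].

RES = [ 0x0b  0x20  0x88  0xe8 ]

  t0: 20 e8 88 0b
  t1: 20 88 e8 0b
  t2: 0b 20 88 e8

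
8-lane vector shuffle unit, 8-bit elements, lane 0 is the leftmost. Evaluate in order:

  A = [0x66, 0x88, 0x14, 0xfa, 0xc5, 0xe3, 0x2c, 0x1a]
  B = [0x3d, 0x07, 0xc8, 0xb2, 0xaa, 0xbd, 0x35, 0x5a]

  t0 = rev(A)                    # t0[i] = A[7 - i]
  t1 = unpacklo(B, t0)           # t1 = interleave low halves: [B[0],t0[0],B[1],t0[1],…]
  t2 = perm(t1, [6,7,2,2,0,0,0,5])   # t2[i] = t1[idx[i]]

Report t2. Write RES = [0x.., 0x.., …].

→ t0 |1a|2c|e3|c5|fa|14|88|66|
→ t1 |3d|1a|07|2c|c8|e3|b2|c5|
→ t2 |b2|c5|07|07|3d|3d|3d|e3|

RES = [0xb2, 0xc5, 0x07, 0x07, 0x3d, 0x3d, 0x3d, 0xe3]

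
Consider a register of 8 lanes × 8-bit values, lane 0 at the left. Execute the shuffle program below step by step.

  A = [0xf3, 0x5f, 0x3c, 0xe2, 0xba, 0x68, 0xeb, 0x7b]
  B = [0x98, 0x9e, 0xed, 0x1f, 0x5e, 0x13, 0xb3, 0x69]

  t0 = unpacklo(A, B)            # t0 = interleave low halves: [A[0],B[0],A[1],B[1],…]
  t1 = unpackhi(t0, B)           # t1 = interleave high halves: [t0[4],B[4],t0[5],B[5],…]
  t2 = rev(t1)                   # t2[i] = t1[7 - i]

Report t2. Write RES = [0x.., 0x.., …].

→ t0 |f3|98|5f|9e|3c|ed|e2|1f|
→ t1 |3c|5e|ed|13|e2|b3|1f|69|
→ t2 |69|1f|b3|e2|13|ed|5e|3c|

RES = [0x69, 0x1f, 0xb3, 0xe2, 0x13, 0xed, 0x5e, 0x3c]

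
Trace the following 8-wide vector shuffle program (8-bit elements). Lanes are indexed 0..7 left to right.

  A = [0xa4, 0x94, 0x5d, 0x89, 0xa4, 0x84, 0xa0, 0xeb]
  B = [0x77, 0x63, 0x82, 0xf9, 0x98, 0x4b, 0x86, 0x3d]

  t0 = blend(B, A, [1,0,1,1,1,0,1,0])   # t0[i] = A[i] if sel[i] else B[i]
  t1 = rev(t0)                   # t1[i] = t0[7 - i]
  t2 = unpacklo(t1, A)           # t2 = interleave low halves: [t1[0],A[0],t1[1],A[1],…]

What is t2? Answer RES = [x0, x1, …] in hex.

RES = [0x3d, 0xa4, 0xa0, 0x94, 0x4b, 0x5d, 0xa4, 0x89]

  t0: a4 63 5d 89 a4 4b a0 3d
  t1: 3d a0 4b a4 89 5d 63 a4
  t2: 3d a4 a0 94 4b 5d a4 89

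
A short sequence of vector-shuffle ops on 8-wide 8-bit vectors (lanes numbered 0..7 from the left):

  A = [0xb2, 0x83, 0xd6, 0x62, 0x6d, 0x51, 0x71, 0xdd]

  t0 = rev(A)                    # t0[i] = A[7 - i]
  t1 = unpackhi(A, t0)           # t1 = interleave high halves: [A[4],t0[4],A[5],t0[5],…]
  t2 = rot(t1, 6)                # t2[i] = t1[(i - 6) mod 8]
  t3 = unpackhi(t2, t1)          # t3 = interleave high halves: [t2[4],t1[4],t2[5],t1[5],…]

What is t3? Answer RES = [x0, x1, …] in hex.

RES = [ 0xdd  0x71  0xb2  0x83  0x6d  0xdd  0x62  0xb2 ]

t0 = [0xdd, 0x71, 0x51, 0x6d, 0x62, 0xd6, 0x83, 0xb2]
t1 = [0x6d, 0x62, 0x51, 0xd6, 0x71, 0x83, 0xdd, 0xb2]
t2 = [0x51, 0xd6, 0x71, 0x83, 0xdd, 0xb2, 0x6d, 0x62]
t3 = [0xdd, 0x71, 0xb2, 0x83, 0x6d, 0xdd, 0x62, 0xb2]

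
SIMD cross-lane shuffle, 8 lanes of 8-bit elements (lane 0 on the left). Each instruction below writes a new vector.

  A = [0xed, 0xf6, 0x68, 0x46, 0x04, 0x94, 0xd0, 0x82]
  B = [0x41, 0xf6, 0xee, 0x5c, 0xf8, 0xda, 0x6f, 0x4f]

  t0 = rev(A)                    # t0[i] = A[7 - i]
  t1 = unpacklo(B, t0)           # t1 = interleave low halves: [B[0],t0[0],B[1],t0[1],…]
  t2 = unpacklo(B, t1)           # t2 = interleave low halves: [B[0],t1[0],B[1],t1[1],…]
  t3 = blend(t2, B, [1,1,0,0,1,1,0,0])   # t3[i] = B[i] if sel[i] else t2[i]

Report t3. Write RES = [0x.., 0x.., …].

t0 = [0x82, 0xd0, 0x94, 0x04, 0x46, 0x68, 0xf6, 0xed]
t1 = [0x41, 0x82, 0xf6, 0xd0, 0xee, 0x94, 0x5c, 0x04]
t2 = [0x41, 0x41, 0xf6, 0x82, 0xee, 0xf6, 0x5c, 0xd0]
t3 = [0x41, 0xf6, 0xf6, 0x82, 0xf8, 0xda, 0x5c, 0xd0]

RES = [ 0x41  0xf6  0xf6  0x82  0xf8  0xda  0x5c  0xd0 ]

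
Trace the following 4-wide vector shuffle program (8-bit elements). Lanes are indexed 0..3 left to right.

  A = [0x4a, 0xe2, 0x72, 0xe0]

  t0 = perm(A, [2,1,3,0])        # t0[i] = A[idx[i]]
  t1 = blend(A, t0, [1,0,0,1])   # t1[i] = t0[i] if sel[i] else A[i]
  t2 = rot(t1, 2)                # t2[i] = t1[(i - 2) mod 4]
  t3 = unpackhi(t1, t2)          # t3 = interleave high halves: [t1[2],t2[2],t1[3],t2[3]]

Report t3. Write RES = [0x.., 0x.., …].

RES = [ 0x72  0x72  0x4a  0xe2 ]

  t0: 72 e2 e0 4a
  t1: 72 e2 72 4a
  t2: 72 4a 72 e2
  t3: 72 72 4a e2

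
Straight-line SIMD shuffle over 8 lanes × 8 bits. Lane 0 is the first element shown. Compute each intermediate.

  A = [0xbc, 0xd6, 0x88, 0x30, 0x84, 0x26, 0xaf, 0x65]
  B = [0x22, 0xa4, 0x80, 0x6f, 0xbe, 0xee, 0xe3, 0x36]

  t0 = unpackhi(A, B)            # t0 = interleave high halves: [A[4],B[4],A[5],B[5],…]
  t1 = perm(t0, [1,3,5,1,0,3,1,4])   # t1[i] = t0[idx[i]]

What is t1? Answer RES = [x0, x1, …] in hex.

RES = [0xbe, 0xee, 0xe3, 0xbe, 0x84, 0xee, 0xbe, 0xaf]

→ t0 |84|be|26|ee|af|e3|65|36|
→ t1 |be|ee|e3|be|84|ee|be|af|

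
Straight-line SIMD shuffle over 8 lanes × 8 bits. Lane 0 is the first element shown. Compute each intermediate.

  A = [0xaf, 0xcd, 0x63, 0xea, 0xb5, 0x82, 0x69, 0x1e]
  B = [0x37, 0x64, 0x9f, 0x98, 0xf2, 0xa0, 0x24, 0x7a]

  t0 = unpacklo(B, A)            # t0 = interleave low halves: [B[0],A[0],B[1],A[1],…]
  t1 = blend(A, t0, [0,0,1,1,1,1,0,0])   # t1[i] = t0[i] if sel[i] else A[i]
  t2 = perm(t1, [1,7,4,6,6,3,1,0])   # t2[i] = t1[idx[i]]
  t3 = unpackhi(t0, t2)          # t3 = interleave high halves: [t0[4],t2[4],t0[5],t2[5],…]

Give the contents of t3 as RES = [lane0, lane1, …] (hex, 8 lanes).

t0 = [0x37, 0xaf, 0x64, 0xcd, 0x9f, 0x63, 0x98, 0xea]
t1 = [0xaf, 0xcd, 0x64, 0xcd, 0x9f, 0x63, 0x69, 0x1e]
t2 = [0xcd, 0x1e, 0x9f, 0x69, 0x69, 0xcd, 0xcd, 0xaf]
t3 = [0x9f, 0x69, 0x63, 0xcd, 0x98, 0xcd, 0xea, 0xaf]

RES = [ 0x9f  0x69  0x63  0xcd  0x98  0xcd  0xea  0xaf ]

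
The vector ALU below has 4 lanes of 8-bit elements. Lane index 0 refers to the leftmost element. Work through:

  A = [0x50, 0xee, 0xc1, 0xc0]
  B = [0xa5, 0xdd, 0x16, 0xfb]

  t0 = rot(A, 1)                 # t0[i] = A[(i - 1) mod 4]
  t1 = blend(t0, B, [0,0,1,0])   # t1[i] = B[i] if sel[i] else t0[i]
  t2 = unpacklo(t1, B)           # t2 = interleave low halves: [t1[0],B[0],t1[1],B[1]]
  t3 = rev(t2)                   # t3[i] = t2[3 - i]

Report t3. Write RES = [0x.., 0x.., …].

  t0: c0 50 ee c1
  t1: c0 50 16 c1
  t2: c0 a5 50 dd
  t3: dd 50 a5 c0

RES = [ 0xdd  0x50  0xa5  0xc0 ]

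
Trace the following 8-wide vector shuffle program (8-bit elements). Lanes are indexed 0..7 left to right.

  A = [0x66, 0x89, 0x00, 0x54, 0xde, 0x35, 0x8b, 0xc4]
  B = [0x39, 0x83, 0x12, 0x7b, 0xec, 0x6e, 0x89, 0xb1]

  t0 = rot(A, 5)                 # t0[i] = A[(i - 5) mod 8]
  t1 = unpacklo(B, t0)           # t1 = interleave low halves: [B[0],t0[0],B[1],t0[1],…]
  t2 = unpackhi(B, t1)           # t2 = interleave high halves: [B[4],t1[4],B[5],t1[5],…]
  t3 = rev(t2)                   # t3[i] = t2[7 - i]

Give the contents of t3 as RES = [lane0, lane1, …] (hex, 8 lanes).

  t0: 54 de 35 8b c4 66 89 00
  t1: 39 54 83 de 12 35 7b 8b
  t2: ec 12 6e 35 89 7b b1 8b
  t3: 8b b1 7b 89 35 6e 12 ec

RES = [0x8b, 0xb1, 0x7b, 0x89, 0x35, 0x6e, 0x12, 0xec]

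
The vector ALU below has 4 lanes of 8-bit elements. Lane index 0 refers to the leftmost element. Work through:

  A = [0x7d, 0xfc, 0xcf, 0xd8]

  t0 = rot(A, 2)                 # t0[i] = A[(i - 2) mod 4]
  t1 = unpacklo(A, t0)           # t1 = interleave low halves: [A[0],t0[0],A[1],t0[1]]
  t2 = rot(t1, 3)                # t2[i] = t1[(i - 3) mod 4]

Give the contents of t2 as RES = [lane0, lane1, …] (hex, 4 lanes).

RES = [0xcf, 0xfc, 0xd8, 0x7d]

→ t0 |cf|d8|7d|fc|
→ t1 |7d|cf|fc|d8|
→ t2 |cf|fc|d8|7d|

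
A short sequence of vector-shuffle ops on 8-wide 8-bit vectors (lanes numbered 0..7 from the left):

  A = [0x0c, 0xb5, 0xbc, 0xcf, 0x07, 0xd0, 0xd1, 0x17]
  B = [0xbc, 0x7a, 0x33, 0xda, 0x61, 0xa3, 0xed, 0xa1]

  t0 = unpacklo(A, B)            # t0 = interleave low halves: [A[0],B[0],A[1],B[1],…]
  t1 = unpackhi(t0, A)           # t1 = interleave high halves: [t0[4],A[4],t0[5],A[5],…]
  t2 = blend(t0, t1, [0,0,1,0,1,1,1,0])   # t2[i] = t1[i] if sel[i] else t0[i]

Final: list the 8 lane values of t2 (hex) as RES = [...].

RES = [0x0c, 0xbc, 0x33, 0x7a, 0xcf, 0xd1, 0xda, 0xda]

  t0: 0c bc b5 7a bc 33 cf da
  t1: bc 07 33 d0 cf d1 da 17
  t2: 0c bc 33 7a cf d1 da da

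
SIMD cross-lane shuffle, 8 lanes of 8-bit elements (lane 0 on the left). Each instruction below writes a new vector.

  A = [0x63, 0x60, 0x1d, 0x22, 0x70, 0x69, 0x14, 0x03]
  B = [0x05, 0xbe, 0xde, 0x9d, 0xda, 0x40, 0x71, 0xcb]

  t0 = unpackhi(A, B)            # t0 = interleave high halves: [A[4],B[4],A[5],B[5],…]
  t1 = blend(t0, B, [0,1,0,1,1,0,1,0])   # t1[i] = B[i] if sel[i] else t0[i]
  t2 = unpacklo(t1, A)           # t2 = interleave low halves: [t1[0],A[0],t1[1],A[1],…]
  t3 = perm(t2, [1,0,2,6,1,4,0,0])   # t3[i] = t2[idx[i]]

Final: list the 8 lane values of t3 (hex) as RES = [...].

RES = [ 0x63  0x70  0xbe  0x9d  0x63  0x69  0x70  0x70 ]

→ t0 |70|da|69|40|14|71|03|cb|
→ t1 |70|be|69|9d|da|71|71|cb|
→ t2 |70|63|be|60|69|1d|9d|22|
→ t3 |63|70|be|9d|63|69|70|70|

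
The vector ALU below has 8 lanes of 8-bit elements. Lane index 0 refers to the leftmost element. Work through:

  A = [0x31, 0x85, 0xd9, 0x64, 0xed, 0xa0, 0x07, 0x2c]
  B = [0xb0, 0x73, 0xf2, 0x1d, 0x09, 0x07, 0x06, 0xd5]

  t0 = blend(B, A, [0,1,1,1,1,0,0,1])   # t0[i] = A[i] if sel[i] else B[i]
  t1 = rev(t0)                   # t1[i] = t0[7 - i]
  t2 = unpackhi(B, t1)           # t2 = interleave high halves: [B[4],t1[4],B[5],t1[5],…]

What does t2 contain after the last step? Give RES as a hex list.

RES = [ 0x09  0x64  0x07  0xd9  0x06  0x85  0xd5  0xb0 ]

→ t0 |b0|85|d9|64|ed|07|06|2c|
→ t1 |2c|06|07|ed|64|d9|85|b0|
→ t2 |09|64|07|d9|06|85|d5|b0|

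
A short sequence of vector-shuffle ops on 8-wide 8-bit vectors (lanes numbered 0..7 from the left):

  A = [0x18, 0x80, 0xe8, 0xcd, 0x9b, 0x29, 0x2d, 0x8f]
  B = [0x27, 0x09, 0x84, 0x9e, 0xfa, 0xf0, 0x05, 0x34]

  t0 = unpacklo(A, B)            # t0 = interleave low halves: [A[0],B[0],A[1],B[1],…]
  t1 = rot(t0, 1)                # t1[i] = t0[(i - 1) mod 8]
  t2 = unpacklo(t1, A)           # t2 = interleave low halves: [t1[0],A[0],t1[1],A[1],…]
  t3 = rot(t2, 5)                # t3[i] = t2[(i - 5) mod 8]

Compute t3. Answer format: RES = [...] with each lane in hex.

t0 = [0x18, 0x27, 0x80, 0x09, 0xe8, 0x84, 0xcd, 0x9e]
t1 = [0x9e, 0x18, 0x27, 0x80, 0x09, 0xe8, 0x84, 0xcd]
t2 = [0x9e, 0x18, 0x18, 0x80, 0x27, 0xe8, 0x80, 0xcd]
t3 = [0x80, 0x27, 0xe8, 0x80, 0xcd, 0x9e, 0x18, 0x18]

RES = [ 0x80  0x27  0xe8  0x80  0xcd  0x9e  0x18  0x18 ]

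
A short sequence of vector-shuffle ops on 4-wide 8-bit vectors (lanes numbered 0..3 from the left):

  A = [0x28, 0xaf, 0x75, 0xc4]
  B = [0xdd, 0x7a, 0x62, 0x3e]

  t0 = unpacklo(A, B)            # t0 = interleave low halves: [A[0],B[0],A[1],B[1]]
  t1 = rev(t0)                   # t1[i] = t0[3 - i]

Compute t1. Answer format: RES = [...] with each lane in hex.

RES = [ 0x7a  0xaf  0xdd  0x28 ]

→ t0 |28|dd|af|7a|
→ t1 |7a|af|dd|28|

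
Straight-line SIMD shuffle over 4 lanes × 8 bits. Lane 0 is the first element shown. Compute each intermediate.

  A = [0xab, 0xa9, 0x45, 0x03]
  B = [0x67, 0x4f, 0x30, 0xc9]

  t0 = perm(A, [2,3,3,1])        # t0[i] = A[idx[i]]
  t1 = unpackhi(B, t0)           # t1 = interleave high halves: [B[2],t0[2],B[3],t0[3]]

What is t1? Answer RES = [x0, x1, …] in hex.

→ t0 |45|03|03|a9|
→ t1 |30|03|c9|a9|

RES = [0x30, 0x03, 0xc9, 0xa9]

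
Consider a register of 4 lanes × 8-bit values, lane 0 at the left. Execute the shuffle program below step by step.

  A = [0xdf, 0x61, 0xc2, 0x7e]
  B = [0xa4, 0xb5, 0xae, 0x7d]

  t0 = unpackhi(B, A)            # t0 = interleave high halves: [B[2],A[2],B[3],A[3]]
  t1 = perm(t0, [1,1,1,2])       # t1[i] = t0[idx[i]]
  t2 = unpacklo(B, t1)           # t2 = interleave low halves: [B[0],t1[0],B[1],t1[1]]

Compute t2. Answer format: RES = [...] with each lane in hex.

RES = [ 0xa4  0xc2  0xb5  0xc2 ]

  t0: ae c2 7d 7e
  t1: c2 c2 c2 7d
  t2: a4 c2 b5 c2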